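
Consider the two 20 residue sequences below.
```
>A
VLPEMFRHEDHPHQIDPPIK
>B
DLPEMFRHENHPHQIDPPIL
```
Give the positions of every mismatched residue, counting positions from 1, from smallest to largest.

Differences at position 1 (V→D), position 10 (D→N), position 20 (K→L).

1, 10, 20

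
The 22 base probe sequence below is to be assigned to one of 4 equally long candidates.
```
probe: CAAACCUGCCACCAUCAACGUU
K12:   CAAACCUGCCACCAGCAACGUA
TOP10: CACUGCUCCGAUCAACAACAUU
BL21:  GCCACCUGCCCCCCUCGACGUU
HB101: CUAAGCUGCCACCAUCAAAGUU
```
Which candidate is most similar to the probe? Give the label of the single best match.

K12

Hamming distances to probe — K12: 2; TOP10: 8; BL21: 6; HB101: 3.
Smallest is K12 with 2 mismatches.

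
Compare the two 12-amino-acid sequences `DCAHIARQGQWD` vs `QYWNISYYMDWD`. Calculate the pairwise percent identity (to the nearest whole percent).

9 positions differ (1, 2, 3, 4, 6, 7, 8, 9, 10), so 3 of 12 match: 3/12 = 25%.

25%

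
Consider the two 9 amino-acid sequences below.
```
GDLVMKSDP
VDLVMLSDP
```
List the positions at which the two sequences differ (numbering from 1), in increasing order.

Differences at position 1 (G→V), position 6 (K→L).

1, 6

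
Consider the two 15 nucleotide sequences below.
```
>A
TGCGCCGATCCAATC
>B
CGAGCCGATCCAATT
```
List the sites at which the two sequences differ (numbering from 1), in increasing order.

1, 3, 15

Scanning 1-based: 1: T/C; 3: C/A; 15: C/T.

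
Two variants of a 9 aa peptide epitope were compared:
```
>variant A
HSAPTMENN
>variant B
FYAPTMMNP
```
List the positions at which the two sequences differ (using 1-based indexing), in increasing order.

1, 2, 7, 9

Differences at position 1 (H→F), position 2 (S→Y), position 7 (E→M), position 9 (N→P).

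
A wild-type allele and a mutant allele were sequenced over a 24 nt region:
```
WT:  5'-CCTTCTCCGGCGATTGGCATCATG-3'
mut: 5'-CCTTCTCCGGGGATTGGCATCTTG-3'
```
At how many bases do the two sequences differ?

2

Comparing position by position, 2 bases differ: 11 (C/G), 22 (A/T).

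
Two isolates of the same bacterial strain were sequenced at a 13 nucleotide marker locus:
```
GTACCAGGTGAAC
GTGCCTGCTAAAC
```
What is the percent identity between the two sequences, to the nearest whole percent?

69%

4 positions differ (3, 6, 8, 10), so 9 of 13 match: 9/13 = 69.23%.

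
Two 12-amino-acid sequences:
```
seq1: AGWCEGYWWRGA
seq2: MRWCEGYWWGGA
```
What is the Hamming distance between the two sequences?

3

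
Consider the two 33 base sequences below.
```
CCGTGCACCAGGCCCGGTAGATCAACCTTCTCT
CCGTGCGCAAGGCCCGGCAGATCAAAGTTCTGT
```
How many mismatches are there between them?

6

Comparing position by position, 6 bases differ: 7 (A/G), 9 (C/A), 18 (T/C), 26 (C/A), 27 (C/G), 32 (C/G).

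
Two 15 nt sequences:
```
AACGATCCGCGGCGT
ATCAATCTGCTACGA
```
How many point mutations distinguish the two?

6

The sequences differ at bases 2, 4, 8, 11, 12, 15 (1-based) — 6 in total.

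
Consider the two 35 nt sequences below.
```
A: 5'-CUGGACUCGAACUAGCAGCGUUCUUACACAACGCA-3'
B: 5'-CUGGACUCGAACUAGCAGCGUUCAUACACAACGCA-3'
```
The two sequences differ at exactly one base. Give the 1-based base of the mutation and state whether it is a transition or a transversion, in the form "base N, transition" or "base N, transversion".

base 24, transversion

Base 24 changes U→A. U is a pyrimidine and A is a purine, so this is a transversion.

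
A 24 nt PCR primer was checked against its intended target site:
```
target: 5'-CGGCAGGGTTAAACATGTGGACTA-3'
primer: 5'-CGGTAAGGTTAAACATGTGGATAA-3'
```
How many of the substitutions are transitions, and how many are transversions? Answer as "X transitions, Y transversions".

3 transitions, 1 transversion

Transitions (purine↔purine or pyrimidine↔pyrimidine): 4 C→T, 6 G→A, 22 C→T.
Transversions (purine↔pyrimidine): 23 T→A.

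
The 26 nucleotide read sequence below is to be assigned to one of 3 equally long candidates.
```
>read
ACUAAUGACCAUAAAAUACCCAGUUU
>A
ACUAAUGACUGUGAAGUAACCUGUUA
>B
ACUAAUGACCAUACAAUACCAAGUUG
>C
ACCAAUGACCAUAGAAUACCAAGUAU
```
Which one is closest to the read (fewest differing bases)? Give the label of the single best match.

B

A differs at 7 bases; B differs at 3 bases; C differs at 4 bases. The closest is B.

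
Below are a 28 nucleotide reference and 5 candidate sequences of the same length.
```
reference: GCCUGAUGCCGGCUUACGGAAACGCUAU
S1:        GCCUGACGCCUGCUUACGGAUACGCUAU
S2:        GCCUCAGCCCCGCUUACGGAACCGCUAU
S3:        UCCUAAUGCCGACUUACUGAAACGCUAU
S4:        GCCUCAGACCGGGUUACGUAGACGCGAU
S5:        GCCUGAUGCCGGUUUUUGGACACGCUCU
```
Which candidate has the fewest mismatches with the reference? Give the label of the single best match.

S1 differs at 3 positions; S2 differs at 5 positions; S3 differs at 4 positions; S4 differs at 7 positions; S5 differs at 5 positions. The closest is S1.

S1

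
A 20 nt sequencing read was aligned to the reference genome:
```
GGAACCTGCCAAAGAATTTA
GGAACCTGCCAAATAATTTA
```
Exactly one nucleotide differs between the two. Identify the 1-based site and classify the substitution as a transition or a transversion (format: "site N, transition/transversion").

Site 14 changes G→T. G is a purine and T is a pyrimidine, so this is a transversion.

site 14, transversion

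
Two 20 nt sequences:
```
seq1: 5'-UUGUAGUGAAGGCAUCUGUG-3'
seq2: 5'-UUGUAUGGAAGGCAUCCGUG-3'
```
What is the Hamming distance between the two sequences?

3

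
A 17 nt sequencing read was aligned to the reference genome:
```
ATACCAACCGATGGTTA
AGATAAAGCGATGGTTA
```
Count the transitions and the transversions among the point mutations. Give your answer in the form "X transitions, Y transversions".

1 transition, 3 transversions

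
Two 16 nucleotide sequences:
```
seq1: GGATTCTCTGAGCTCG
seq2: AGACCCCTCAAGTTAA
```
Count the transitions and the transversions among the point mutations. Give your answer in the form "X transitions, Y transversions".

9 transitions, 1 transversion

Transitions (purine↔purine or pyrimidine↔pyrimidine): 1 G→A, 4 T→C, 5 T→C, 7 T→C, 8 C→T, 9 T→C, 10 G→A, 13 C→T, 16 G→A.
Transversions (purine↔pyrimidine): 15 C→A.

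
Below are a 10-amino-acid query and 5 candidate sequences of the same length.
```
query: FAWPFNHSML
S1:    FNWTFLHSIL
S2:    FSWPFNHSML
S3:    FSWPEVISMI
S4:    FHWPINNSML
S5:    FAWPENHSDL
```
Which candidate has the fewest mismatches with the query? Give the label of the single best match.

S1 differs at 4 positions; S2 differs at 1 position; S3 differs at 5 positions; S4 differs at 3 positions; S5 differs at 2 positions. The closest is S2.

S2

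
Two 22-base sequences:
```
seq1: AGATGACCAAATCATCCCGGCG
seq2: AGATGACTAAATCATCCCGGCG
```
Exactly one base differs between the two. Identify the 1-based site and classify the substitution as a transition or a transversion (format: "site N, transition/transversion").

site 8, transition

The sequences differ only at site 8: C→T (pyrimidine→pyrimidine), a transition.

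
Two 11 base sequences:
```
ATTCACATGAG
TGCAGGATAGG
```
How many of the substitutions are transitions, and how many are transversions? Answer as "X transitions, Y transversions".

4 transitions, 4 transversions

Transitions (purine↔purine or pyrimidine↔pyrimidine): 3 T→C, 5 A→G, 9 G→A, 10 A→G.
Transversions (purine↔pyrimidine): 1 A→T, 2 T→G, 4 C→A, 6 C→G.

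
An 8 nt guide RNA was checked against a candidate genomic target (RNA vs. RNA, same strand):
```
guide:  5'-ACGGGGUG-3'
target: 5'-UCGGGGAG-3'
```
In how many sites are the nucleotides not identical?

2

Comparing position by position, 2 sites differ: 1 (A/U), 7 (U/A).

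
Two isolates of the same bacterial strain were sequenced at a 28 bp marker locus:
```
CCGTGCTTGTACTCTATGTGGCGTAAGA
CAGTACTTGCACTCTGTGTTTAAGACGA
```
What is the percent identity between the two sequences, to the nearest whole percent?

64%

Mismatches at positions 2, 5, 10, 16, 20, 21, 22, 23, 24, 26 (1-based): 10 of 28.
Identical positions: 18/28 = 64.29% → 64%.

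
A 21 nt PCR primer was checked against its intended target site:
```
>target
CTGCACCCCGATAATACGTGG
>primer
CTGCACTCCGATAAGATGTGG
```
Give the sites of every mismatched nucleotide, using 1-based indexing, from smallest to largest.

7, 15, 17

Differences at site 7 (C→T), site 15 (T→G), site 17 (C→T).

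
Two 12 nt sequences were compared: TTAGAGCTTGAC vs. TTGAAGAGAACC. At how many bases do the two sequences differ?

Mismatches (1-based): base 3: A→G; base 4: G→A; base 7: C→A; base 8: T→G; base 9: T→A; base 10: G→A; base 11: A→C.

7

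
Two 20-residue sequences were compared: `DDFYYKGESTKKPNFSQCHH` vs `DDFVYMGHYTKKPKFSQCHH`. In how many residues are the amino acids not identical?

5

Comparing position by position, 5 residues differ: 4 (Y/V), 6 (K/M), 8 (E/H), 9 (S/Y), 14 (N/K).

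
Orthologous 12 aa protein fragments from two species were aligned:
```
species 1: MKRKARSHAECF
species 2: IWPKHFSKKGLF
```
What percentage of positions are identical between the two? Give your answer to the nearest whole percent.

25%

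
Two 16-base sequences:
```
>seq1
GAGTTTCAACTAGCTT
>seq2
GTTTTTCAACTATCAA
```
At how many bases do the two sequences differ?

5

Comparing position by position, 5 bases differ: 2 (A/T), 3 (G/T), 13 (G/T), 15 (T/A), 16 (T/A).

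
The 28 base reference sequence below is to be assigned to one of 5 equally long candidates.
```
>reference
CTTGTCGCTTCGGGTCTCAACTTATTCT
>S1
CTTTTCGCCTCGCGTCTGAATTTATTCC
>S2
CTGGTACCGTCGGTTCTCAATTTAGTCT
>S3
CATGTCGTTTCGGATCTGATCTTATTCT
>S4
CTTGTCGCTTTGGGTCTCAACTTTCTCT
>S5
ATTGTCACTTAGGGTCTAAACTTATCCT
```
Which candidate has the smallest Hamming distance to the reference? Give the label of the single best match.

S4

S1 differs at 6 bases; S2 differs at 7 bases; S3 differs at 5 bases; S4 differs at 3 bases; S5 differs at 5 bases. The closest is S4.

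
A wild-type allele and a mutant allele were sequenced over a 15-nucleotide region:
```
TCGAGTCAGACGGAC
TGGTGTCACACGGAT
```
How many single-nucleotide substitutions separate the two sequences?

Comparing position by position, 4 positions differ: 2 (C/G), 4 (A/T), 9 (G/C), 15 (C/T).

4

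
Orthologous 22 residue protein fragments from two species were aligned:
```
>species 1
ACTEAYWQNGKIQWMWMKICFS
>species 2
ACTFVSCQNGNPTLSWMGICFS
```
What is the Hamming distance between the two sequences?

10

The sequences differ at positions 4, 5, 6, 7, 11, 12, 13, 14, 15, 18 (1-based) — 10 in total.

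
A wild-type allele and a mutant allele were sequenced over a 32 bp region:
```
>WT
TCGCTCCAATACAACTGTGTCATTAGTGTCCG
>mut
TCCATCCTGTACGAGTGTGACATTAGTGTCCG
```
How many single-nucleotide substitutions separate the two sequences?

7

Mismatches (1-based): position 3: G→C; position 4: C→A; position 8: A→T; position 9: A→G; position 13: A→G; position 15: C→G; position 20: T→A.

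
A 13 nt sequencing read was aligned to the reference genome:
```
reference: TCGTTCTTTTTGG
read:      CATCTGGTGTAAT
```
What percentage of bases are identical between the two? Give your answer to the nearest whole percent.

23%

Mismatches at positions 1, 2, 3, 4, 6, 7, 9, 11, 12, 13 (1-based): 10 of 13.
Identical positions: 3/13 = 23.08% → 23%.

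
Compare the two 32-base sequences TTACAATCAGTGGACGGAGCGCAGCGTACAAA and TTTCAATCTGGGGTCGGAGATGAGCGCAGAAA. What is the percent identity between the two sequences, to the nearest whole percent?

72%

Mismatches at positions 3, 9, 11, 14, 20, 21, 22, 27, 29 (1-based): 9 of 32.
Identical positions: 23/32 = 71.88% → 72%.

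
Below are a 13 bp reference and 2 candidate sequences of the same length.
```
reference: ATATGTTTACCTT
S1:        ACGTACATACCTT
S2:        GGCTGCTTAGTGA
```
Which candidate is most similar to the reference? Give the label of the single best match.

S1 differs at 5 positions; S2 differs at 8 positions. The closest is S1.

S1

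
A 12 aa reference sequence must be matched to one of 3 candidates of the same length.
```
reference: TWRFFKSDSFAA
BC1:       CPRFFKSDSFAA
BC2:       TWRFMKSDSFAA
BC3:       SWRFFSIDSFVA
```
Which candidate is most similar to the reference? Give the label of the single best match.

BC2

Hamming distances to reference — BC1: 2; BC2: 1; BC3: 4.
Smallest is BC2 with 1 mismatch.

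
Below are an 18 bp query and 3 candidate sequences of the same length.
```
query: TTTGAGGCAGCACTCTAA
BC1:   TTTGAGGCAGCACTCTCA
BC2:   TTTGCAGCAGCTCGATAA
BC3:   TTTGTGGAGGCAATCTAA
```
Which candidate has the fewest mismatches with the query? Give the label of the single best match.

BC1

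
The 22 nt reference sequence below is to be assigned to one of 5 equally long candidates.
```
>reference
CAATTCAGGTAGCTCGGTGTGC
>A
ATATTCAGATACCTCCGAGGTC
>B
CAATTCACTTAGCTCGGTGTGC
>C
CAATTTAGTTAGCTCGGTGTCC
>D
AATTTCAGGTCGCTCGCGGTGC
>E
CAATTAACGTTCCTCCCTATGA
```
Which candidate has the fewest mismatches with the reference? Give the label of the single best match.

Hamming distances to reference — A: 8; B: 2; C: 3; D: 5; E: 8.
Smallest is B with 2 mismatches.

B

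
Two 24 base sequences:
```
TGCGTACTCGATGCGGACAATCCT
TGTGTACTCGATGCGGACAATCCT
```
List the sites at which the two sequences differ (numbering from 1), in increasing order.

3

Differences at site 3 (C→T).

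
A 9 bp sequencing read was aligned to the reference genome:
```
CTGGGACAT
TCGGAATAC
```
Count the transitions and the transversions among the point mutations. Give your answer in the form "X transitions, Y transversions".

Mismatches (1-based):
base 1: C→T (pyrimidine→pyrimidine, transition)
base 2: T→C (pyrimidine→pyrimidine, transition)
base 5: G→A (purine→purine, transition)
base 7: C→T (pyrimidine→pyrimidine, transition)
base 9: T→C (pyrimidine→pyrimidine, transition)

5 transitions, 0 transversions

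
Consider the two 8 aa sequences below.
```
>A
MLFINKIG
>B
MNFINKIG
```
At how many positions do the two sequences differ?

The sequences differ at positions 2 (1-based) — 1 in total.

1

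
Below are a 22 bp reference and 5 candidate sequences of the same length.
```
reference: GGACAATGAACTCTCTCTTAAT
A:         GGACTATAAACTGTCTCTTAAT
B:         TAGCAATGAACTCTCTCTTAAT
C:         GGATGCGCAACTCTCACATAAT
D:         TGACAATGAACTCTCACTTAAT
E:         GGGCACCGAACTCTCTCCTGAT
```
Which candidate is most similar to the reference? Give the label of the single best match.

D

Hamming distances to reference — A: 3; B: 3; C: 7; D: 2; E: 5.
Smallest is D with 2 mismatches.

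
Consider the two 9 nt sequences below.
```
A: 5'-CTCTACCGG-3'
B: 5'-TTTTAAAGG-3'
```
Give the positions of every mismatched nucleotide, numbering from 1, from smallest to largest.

1, 3, 6, 7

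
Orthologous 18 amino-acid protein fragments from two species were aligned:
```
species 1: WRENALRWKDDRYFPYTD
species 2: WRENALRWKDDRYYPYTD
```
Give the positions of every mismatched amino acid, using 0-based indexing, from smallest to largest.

13

Scanning 0-based: 13: F/Y.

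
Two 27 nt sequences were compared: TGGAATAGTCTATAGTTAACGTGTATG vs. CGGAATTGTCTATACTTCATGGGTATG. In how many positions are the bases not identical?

6

Mismatches (1-based): position 1: T→C; position 7: A→T; position 15: G→C; position 18: A→C; position 20: C→T; position 22: T→G.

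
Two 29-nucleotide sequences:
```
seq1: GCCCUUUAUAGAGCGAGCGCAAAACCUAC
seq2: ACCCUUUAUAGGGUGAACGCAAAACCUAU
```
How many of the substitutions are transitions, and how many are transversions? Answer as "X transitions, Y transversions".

Transitions (purine↔purine or pyrimidine↔pyrimidine): 1 G→A, 12 A→G, 14 C→U, 17 G→A, 29 C→U.
Transversions (purine↔pyrimidine): none.

5 transitions, 0 transversions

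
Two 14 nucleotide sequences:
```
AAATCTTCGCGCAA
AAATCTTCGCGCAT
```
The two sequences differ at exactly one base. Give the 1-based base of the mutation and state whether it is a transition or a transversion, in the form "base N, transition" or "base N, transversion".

Base 14 changes A→T. A is a purine and T is a pyrimidine, so this is a transversion.

base 14, transversion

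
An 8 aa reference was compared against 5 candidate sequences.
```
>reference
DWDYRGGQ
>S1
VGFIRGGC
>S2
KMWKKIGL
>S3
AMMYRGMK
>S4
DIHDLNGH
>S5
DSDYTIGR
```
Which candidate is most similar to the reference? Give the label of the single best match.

S1 differs at 5 positions; S2 differs at 7 positions; S3 differs at 5 positions; S4 differs at 6 positions; S5 differs at 4 positions. The closest is S5.

S5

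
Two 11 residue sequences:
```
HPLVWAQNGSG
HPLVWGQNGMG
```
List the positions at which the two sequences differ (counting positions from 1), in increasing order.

6, 10

Scanning 1-based: 6: A/G; 10: S/M.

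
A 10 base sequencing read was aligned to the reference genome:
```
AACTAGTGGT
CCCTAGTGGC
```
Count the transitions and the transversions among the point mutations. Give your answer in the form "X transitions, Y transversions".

1 transition, 2 transversions

Transitions (purine↔purine or pyrimidine↔pyrimidine): 10 T→C.
Transversions (purine↔pyrimidine): 1 A→C, 2 A→C.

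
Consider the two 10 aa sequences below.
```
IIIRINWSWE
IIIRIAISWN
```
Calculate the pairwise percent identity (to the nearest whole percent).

70%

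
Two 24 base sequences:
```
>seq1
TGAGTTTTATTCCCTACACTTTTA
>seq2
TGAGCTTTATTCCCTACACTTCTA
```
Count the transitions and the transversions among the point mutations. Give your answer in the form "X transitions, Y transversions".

2 transitions, 0 transversions

Mismatches (1-based):
site 5: T→C (pyrimidine→pyrimidine, transition)
site 22: T→C (pyrimidine→pyrimidine, transition)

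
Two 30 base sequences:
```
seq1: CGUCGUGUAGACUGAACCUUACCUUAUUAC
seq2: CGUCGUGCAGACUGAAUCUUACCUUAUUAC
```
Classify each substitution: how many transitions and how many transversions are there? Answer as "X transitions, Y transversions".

Transitions (purine↔purine or pyrimidine↔pyrimidine): 8 U→C, 17 C→U.
Transversions (purine↔pyrimidine): none.

2 transitions, 0 transversions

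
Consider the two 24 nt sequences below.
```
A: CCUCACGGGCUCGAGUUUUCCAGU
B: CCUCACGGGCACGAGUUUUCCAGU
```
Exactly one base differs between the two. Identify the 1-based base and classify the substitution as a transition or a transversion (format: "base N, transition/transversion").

Base 11 changes U→A. U is a pyrimidine and A is a purine, so this is a transversion.

base 11, transversion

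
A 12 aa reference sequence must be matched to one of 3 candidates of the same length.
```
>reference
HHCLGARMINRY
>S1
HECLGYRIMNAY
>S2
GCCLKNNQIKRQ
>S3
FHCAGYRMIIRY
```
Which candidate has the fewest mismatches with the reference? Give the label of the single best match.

S3

S1 differs at 5 residues; S2 differs at 8 residues; S3 differs at 4 residues. The closest is S3.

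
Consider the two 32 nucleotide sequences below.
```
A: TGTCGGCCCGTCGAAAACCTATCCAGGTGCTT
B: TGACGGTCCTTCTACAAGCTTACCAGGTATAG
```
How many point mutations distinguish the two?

Comparing position by position, 12 positions differ: 3 (T/A), 7 (C/T), 10 (G/T), 13 (G/T), 15 (A/C), 18 (C/G), 21 (A/T), 22 (T/A), 29 (G/A), 30 (C/T), 31 (T/A), 32 (T/G).

12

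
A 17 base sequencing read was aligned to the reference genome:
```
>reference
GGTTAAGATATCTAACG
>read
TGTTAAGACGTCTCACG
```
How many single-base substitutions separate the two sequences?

The sequences differ at sites 1, 9, 10, 14 (1-based) — 4 in total.

4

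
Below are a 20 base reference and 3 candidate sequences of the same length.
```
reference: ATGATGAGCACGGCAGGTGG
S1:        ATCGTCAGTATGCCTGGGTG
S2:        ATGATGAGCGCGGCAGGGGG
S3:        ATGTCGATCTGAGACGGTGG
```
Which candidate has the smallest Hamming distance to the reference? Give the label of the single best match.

S1 differs at 9 bases; S2 differs at 2 bases; S3 differs at 8 bases. The closest is S2.

S2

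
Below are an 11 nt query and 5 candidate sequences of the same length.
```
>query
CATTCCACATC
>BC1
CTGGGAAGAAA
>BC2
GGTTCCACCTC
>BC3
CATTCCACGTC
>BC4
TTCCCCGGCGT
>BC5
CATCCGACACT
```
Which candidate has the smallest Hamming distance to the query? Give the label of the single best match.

Hamming distances to query — BC1: 8; BC2: 3; BC3: 1; BC4: 9; BC5: 4.
Smallest is BC3 with 1 mismatch.

BC3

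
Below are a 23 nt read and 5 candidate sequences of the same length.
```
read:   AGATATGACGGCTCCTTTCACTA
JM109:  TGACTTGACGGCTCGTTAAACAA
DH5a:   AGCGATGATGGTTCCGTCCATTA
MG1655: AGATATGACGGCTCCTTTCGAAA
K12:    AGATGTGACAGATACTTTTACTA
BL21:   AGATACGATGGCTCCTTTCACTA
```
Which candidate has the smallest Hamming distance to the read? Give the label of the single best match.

BL21

JM109 differs at 7 bases; DH5a differs at 7 bases; MG1655 differs at 3 bases; K12 differs at 5 bases; BL21 differs at 2 bases. The closest is BL21.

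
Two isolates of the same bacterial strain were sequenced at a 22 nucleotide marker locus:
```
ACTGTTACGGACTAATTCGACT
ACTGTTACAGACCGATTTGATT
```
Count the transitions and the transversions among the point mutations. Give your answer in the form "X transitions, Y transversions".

5 transitions, 0 transversions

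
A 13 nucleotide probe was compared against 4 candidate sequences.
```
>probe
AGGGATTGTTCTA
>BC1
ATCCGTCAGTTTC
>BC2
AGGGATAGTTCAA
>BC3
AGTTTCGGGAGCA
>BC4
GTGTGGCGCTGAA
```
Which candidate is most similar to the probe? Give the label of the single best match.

BC1 differs at 9 positions; BC2 differs at 2 positions; BC3 differs at 9 positions; BC4 differs at 9 positions. The closest is BC2.

BC2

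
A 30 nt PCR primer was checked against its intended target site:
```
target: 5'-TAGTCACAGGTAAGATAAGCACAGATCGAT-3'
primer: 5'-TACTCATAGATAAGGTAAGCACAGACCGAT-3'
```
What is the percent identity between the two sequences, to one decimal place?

83.3%

5 positions differ (3, 7, 10, 15, 26), so 25 of 30 match: 25/30 = 83.33%.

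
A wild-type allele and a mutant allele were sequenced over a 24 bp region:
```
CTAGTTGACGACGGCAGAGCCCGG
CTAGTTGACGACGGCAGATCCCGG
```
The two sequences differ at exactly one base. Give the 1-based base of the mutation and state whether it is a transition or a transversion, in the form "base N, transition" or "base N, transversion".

base 19, transversion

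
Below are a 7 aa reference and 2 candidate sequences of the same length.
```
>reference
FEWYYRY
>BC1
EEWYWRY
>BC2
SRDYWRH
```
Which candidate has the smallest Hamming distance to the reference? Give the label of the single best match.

BC1 differs at 2 positions; BC2 differs at 5 positions. The closest is BC1.

BC1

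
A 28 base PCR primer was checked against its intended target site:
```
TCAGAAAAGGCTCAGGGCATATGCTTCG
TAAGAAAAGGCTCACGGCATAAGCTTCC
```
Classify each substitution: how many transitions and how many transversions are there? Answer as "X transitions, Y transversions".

0 transitions, 4 transversions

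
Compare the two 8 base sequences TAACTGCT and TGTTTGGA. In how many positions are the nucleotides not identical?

5

Mismatches (1-based): position 2: A→G; position 3: A→T; position 4: C→T; position 7: C→G; position 8: T→A.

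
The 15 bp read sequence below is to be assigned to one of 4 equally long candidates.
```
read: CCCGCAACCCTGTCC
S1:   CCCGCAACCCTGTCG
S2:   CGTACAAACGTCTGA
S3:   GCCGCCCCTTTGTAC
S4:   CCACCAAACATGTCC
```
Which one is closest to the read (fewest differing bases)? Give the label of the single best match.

S1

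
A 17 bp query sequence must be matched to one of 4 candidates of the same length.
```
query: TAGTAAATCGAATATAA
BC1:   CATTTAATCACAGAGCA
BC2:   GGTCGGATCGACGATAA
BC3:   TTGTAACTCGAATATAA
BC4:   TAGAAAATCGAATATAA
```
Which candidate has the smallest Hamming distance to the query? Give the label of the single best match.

BC4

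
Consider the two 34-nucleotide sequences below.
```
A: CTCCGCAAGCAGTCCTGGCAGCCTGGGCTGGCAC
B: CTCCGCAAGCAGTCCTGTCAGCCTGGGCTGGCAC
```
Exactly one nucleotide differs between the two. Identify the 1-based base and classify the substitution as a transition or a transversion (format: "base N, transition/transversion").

base 18, transversion

The sequences differ only at base 18: G→T (purine→pyrimidine), a transversion.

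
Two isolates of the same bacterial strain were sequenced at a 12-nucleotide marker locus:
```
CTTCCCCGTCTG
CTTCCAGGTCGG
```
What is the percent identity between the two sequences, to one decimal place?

3 positions differ (6, 7, 11), so 9 of 12 match: 9/12 = 75%.

75.0%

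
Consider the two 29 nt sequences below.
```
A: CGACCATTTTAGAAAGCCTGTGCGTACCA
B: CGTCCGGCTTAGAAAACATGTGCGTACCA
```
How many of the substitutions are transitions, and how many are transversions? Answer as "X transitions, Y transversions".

3 transitions, 3 transversions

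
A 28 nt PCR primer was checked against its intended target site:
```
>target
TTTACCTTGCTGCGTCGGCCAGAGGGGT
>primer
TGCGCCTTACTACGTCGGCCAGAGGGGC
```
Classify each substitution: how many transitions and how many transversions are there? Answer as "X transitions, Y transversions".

Transitions (purine↔purine or pyrimidine↔pyrimidine): 3 T→C, 4 A→G, 9 G→A, 12 G→A, 28 T→C.
Transversions (purine↔pyrimidine): 2 T→G.

5 transitions, 1 transversion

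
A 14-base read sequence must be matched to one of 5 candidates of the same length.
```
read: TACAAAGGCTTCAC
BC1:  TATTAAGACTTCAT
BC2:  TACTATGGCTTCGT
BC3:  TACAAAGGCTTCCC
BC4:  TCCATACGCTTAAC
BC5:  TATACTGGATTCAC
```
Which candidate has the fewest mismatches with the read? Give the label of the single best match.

Hamming distances to read — BC1: 4; BC2: 4; BC3: 1; BC4: 4; BC5: 4.
Smallest is BC3 with 1 mismatch.

BC3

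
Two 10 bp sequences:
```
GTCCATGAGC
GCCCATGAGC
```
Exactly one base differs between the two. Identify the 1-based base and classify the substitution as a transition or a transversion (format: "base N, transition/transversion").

base 2, transition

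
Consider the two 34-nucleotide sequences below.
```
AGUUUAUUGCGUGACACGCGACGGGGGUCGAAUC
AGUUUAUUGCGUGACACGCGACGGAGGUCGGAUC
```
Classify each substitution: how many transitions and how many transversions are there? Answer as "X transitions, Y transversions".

Mismatches (1-based):
base 25: G→A (purine→purine, transition)
base 31: A→G (purine→purine, transition)

2 transitions, 0 transversions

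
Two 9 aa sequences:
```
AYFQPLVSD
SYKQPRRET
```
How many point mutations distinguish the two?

Comparing position by position, 6 positions differ: 1 (A/S), 3 (F/K), 6 (L/R), 7 (V/R), 8 (S/E), 9 (D/T).

6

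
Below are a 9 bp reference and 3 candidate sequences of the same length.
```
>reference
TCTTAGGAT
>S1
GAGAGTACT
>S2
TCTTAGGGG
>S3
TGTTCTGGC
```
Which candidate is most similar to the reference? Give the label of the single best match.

S2

Hamming distances to reference — S1: 8; S2: 2; S3: 5.
Smallest is S2 with 2 mismatches.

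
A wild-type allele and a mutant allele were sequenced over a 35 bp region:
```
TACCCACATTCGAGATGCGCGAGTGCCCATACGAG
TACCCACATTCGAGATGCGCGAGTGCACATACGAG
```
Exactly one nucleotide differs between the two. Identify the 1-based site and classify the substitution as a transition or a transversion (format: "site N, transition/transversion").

The sequences differ only at site 27: C→A (pyrimidine→purine), a transversion.

site 27, transversion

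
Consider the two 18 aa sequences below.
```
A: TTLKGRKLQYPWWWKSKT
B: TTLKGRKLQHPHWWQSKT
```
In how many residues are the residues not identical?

3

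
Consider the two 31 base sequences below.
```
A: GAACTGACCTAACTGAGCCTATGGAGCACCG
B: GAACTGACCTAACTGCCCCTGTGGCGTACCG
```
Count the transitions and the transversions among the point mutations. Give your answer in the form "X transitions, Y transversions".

Transitions (purine↔purine or pyrimidine↔pyrimidine): 21 A→G, 27 C→T.
Transversions (purine↔pyrimidine): 16 A→C, 17 G→C, 25 A→C.

2 transitions, 3 transversions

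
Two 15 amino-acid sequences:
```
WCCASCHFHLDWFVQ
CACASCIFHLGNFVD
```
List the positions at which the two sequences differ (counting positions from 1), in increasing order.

1, 2, 7, 11, 12, 15

Scanning 1-based: 1: W/C; 2: C/A; 7: H/I; 11: D/G; 12: W/N; 15: Q/D.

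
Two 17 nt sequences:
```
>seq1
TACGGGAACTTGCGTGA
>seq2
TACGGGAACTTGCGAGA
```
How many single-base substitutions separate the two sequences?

Comparing position by position, 1 position differs: 15 (T/A).

1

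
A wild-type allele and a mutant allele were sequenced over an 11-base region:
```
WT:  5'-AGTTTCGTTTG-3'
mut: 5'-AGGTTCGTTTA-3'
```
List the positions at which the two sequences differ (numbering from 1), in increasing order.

3, 11

Differences at position 3 (T→G), position 11 (G→A).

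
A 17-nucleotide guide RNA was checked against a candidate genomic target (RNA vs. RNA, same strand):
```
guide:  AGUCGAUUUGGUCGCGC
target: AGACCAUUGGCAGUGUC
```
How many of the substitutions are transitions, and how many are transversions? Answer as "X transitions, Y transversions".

Mismatches (1-based):
site 3: U→A (pyrimidine→purine, transversion)
site 5: G→C (purine→pyrimidine, transversion)
site 9: U→G (pyrimidine→purine, transversion)
site 11: G→C (purine→pyrimidine, transversion)
site 12: U→A (pyrimidine→purine, transversion)
site 13: C→G (pyrimidine→purine, transversion)
site 14: G→U (purine→pyrimidine, transversion)
site 15: C→G (pyrimidine→purine, transversion)
site 16: G→U (purine→pyrimidine, transversion)

0 transitions, 9 transversions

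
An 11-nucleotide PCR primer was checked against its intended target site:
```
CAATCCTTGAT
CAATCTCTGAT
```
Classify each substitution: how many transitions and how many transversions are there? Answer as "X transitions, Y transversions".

2 transitions, 0 transversions

Transitions (purine↔purine or pyrimidine↔pyrimidine): 6 C→T, 7 T→C.
Transversions (purine↔pyrimidine): none.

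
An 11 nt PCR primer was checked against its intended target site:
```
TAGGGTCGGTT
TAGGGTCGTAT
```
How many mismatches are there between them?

2

The sequences differ at sites 9, 10 (1-based) — 2 in total.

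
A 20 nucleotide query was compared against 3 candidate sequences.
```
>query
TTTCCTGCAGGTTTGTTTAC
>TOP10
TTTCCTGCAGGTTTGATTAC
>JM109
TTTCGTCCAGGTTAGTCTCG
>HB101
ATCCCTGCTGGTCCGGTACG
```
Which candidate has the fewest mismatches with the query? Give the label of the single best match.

Hamming distances to query — TOP10: 1; JM109: 6; HB101: 9.
Smallest is TOP10 with 1 mismatch.

TOP10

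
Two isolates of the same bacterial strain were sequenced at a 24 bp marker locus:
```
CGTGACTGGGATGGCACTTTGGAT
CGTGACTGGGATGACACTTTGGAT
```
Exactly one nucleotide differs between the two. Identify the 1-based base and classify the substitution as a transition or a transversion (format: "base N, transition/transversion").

The sequences differ only at base 14: G→A (purine→purine), a transition.

base 14, transition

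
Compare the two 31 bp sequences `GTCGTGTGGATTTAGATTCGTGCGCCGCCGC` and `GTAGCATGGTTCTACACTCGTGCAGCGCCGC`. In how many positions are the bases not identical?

9

Comparing position by position, 9 positions differ: 3 (C/A), 5 (T/C), 6 (G/A), 10 (A/T), 12 (T/C), 15 (G/C), 17 (T/C), 24 (G/A), 25 (C/G).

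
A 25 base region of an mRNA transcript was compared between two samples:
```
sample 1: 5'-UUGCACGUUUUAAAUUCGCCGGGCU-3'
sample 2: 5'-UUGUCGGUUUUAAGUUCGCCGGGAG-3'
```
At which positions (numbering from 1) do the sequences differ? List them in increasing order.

4, 5, 6, 14, 24, 25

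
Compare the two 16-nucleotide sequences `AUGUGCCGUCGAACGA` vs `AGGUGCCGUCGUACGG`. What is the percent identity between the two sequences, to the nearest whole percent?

Mismatches at positions 2, 12, 16 (1-based): 3 of 16.
Identical positions: 13/16 = 81.25% → 81%.

81%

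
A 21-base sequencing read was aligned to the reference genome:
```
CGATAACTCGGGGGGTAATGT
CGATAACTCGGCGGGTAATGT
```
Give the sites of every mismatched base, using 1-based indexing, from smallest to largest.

12

Differences at site 12 (G→C).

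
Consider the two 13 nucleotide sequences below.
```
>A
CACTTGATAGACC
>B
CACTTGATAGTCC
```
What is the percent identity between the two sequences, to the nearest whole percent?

92%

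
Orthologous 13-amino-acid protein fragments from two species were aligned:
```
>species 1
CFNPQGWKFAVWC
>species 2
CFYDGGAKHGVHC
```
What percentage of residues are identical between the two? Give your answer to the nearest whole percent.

46%

7 positions differ (3, 4, 5, 7, 9, 10, 12), so 6 of 13 match: 6/13 = 46.15%.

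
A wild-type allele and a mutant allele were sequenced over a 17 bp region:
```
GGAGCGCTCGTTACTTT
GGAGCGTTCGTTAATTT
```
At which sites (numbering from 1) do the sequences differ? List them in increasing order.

7, 14

Scanning 1-based: 7: C/T; 14: C/A.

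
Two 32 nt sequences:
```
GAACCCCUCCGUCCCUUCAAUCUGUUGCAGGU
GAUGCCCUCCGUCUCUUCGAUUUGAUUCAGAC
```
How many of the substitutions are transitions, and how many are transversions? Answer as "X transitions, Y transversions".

5 transitions, 4 transversions

Mismatches (1-based):
position 3: A→U (purine→pyrimidine, transversion)
position 4: C→G (pyrimidine→purine, transversion)
position 14: C→U (pyrimidine→pyrimidine, transition)
position 19: A→G (purine→purine, transition)
position 22: C→U (pyrimidine→pyrimidine, transition)
position 25: U→A (pyrimidine→purine, transversion)
position 27: G→U (purine→pyrimidine, transversion)
position 31: G→A (purine→purine, transition)
position 32: U→C (pyrimidine→pyrimidine, transition)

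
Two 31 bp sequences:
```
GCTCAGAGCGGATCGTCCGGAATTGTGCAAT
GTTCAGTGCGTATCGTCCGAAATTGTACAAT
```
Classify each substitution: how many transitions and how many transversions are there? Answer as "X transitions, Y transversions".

Mismatches (1-based):
base 2: C→T (pyrimidine→pyrimidine, transition)
base 7: A→T (purine→pyrimidine, transversion)
base 11: G→T (purine→pyrimidine, transversion)
base 20: G→A (purine→purine, transition)
base 27: G→A (purine→purine, transition)

3 transitions, 2 transversions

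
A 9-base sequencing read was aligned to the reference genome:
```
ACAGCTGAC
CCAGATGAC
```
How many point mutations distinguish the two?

2

Mismatches (1-based): position 1: A→C; position 5: C→A.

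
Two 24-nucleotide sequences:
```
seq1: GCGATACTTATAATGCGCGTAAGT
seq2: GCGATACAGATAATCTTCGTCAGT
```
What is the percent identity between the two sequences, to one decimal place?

75.0%

Mismatches at positions 8, 9, 15, 16, 17, 21 (1-based): 6 of 24.
Identical positions: 18/24 = 75% → 75.0%.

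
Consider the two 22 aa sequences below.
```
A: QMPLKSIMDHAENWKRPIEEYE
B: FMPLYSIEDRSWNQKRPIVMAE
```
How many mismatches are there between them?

10

Comparing position by position, 10 positions differ: 1 (Q/F), 5 (K/Y), 8 (M/E), 10 (H/R), 11 (A/S), 12 (E/W), 14 (W/Q), 19 (E/V), 20 (E/M), 21 (Y/A).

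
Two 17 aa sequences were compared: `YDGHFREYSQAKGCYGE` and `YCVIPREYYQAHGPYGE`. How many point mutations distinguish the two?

7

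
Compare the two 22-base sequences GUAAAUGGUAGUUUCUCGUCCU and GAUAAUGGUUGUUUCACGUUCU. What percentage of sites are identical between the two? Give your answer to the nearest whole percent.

Mismatches at positions 2, 3, 10, 16, 20 (1-based): 5 of 22.
Identical positions: 17/22 = 77.27% → 77%.

77%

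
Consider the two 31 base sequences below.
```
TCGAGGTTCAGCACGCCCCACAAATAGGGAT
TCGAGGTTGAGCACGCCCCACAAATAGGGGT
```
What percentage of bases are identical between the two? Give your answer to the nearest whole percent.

Mismatches at positions 9, 30 (1-based): 2 of 31.
Identical positions: 29/31 = 93.55% → 94%.

94%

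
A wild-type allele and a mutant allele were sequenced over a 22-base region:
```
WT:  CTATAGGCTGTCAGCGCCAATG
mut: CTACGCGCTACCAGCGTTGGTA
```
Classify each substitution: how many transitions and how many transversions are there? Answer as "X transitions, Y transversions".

9 transitions, 1 transversion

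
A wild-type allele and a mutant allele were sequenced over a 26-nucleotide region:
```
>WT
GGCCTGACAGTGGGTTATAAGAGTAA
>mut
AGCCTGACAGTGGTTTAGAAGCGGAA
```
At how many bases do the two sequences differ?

5

Mismatches (1-based): base 1: G→A; base 14: G→T; base 18: T→G; base 22: A→C; base 24: T→G.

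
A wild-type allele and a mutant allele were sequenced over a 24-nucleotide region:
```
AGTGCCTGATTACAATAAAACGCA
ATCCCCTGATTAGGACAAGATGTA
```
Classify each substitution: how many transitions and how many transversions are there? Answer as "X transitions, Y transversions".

6 transitions, 3 transversions

Mismatches (1-based):
base 2: G→T (purine→pyrimidine, transversion)
base 3: T→C (pyrimidine→pyrimidine, transition)
base 4: G→C (purine→pyrimidine, transversion)
base 13: C→G (pyrimidine→purine, transversion)
base 14: A→G (purine→purine, transition)
base 16: T→C (pyrimidine→pyrimidine, transition)
base 19: A→G (purine→purine, transition)
base 21: C→T (pyrimidine→pyrimidine, transition)
base 23: C→T (pyrimidine→pyrimidine, transition)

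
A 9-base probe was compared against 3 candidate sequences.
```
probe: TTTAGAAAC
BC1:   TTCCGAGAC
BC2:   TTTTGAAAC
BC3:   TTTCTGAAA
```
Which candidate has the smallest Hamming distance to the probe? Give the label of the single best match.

Hamming distances to probe — BC1: 3; BC2: 1; BC3: 4.
Smallest is BC2 with 1 mismatch.

BC2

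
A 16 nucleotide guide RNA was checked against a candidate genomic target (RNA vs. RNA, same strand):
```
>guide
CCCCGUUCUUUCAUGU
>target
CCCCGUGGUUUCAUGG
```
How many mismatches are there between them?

Comparing position by position, 3 positions differ: 7 (U/G), 8 (C/G), 16 (U/G).

3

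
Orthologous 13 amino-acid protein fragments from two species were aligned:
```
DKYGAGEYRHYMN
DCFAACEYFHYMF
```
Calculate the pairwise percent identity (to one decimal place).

53.8%

6 positions differ (2, 3, 4, 6, 9, 13), so 7 of 13 match: 7/13 = 53.85%.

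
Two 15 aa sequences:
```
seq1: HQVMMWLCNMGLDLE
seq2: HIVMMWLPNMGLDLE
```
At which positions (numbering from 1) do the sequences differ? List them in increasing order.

2, 8

Differences at position 2 (Q→I), position 8 (C→P).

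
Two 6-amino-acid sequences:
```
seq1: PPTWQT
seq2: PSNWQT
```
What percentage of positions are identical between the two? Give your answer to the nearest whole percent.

67%

Mismatches at positions 2, 3 (1-based): 2 of 6.
Identical positions: 4/6 = 66.67% → 67%.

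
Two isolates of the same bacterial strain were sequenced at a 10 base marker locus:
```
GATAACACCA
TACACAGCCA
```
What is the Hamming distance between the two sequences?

5

Mismatches (1-based): base 1: G→T; base 3: T→C; base 5: A→C; base 6: C→A; base 7: A→G.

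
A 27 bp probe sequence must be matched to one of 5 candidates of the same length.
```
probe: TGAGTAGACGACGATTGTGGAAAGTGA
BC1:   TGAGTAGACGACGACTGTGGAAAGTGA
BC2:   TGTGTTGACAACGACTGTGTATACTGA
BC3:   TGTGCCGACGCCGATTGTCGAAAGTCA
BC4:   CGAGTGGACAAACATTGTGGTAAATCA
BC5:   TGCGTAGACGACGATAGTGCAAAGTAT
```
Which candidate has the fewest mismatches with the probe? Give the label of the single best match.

BC1 differs at 1 site; BC2 differs at 7 sites; BC3 differs at 6 sites; BC4 differs at 8 sites; BC5 differs at 5 sites. The closest is BC1.

BC1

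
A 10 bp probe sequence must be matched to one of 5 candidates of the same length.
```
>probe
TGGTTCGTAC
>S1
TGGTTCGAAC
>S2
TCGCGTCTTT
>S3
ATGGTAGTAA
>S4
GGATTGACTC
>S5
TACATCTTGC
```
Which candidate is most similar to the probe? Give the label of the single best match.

S1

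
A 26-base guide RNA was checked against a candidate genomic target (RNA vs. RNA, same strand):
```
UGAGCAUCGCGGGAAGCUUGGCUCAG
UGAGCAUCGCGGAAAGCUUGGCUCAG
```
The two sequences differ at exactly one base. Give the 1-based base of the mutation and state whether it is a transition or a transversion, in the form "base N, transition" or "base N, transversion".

base 13, transition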